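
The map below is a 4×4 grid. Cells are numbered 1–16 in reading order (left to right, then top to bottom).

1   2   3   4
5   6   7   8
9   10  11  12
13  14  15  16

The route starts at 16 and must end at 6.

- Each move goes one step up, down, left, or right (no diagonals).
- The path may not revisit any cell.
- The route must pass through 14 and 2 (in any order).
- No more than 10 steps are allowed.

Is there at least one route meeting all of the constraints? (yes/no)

yes

One route that works: 16 → 15 → 14 → 10 → 9 → 5 → 1 → 2 → 6.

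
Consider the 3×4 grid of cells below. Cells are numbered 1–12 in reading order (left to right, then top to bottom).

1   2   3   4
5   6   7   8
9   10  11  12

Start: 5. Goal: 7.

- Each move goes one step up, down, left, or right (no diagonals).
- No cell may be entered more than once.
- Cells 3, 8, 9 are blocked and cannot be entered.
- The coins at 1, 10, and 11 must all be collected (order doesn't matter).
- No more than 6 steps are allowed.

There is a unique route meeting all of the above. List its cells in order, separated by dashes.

5 - 1 - 2 - 6 - 10 - 11 - 7

Any route must reach 1, 10, and 11 and still end at 7 within 6 moves, so the order of the required stops is forced.
Route from 5: up 1 to 1, right 1 to 2, down 2 to 10, right 1 to 11, up 1 to 7 — 6 moves in all.
Check: all required cells visited; 6 ≤ 6 moves.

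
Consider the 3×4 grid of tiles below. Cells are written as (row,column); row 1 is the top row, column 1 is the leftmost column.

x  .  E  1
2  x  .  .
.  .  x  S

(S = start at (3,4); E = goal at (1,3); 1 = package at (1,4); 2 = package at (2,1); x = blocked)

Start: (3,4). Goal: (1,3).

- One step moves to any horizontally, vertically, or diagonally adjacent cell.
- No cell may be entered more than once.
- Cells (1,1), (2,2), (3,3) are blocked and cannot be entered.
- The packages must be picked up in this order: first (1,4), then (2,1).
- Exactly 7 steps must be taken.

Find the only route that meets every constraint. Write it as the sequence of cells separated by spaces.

The waypoints must appear in the order (1,4), (2,1), with no cell reused.
Route from (3,4): 2× up (reaching (1,4)), 2× down-left (reaching (3,2)), up-left to (2,1), up-right to (1,2), right to (1,3) — 7 moves in all.
Check: order respected (1 at step 2, 2 at step 5); 7 moves as required.

(3,4) (2,4) (1,4) (2,3) (3,2) (2,1) (1,2) (1,3)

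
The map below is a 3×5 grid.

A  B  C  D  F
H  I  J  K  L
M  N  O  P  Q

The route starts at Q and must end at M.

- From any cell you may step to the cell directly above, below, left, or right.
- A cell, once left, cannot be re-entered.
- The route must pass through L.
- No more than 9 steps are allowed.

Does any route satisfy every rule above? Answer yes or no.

yes

One route that works: Q → L → K → P → O → N → M.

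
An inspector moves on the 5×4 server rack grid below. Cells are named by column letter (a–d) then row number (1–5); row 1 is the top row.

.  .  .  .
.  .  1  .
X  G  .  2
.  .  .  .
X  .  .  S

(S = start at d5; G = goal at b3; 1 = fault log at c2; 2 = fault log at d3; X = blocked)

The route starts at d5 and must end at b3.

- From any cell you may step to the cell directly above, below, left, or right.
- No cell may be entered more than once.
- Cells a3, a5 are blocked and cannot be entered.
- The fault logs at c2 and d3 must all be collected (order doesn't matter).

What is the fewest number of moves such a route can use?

6

Any route passes through c2 and d3 in some order between d5 and b3. Summing Manhattan distances along each leg and taking the cheapest ordering (d5 → d3 → c2 → b3) gives a lower bound of 2 + 2 + 2 = 6 moves.
A route of 6 moves achieves this: d5 → d4 → d3 → d2 → c2 → c3 → b3.
Since 6 matches the lower bound, it is optimal.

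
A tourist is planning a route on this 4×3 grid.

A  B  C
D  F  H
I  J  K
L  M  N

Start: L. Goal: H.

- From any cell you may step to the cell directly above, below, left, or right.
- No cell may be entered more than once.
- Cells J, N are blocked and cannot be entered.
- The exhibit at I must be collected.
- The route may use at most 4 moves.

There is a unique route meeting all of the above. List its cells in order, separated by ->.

L -> I -> D -> F -> H

Any route must reach I and still end at H within 4 moves, so the order of the required stops is forced.
Route from L: up 2 to D, right 2 to H — 4 moves in all.
Check: all required cells visited; 4 ≤ 4 moves.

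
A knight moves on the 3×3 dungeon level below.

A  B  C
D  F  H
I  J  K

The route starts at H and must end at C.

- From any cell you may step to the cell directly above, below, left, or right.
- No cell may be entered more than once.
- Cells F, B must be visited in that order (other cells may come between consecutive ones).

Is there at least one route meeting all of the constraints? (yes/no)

One route that works: H → F → B → C.

yes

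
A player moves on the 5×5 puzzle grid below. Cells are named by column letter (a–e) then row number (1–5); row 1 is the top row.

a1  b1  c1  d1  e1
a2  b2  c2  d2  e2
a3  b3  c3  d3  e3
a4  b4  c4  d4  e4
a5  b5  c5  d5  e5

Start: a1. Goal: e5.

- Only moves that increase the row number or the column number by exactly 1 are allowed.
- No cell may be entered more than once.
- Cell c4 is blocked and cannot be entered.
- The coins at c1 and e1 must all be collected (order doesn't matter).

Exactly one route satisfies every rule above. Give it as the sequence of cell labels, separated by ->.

Moves only go right or down, so the column and row indices never decrease.
Route from a1: 4× right (reaching e1), 4× down (reaching e5) — 8 moves in all.
Check: all required cells visited.

a1 -> b1 -> c1 -> d1 -> e1 -> e2 -> e3 -> e4 -> e5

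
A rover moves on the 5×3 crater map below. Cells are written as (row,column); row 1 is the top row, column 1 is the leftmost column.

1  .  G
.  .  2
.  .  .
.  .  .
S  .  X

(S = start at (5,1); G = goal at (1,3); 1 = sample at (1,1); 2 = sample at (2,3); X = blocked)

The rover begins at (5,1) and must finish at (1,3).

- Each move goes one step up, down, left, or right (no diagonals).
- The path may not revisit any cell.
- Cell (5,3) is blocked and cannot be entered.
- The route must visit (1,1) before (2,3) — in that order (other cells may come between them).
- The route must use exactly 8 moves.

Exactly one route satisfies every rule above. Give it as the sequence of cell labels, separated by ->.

(5,1) -> (4,1) -> (3,1) -> (2,1) -> (1,1) -> (1,2) -> (2,2) -> (2,3) -> (1,3)

The waypoints must appear in the order (1,1), (2,3), with no cell reused.
Route from (5,1): 4× up (reaching (1,1)), right to (1,2), down to (2,2), right to (2,3), up to (1,3) — 8 moves in all.
Check: order respected (1 at step 4, 2 at step 7); 8 moves as required.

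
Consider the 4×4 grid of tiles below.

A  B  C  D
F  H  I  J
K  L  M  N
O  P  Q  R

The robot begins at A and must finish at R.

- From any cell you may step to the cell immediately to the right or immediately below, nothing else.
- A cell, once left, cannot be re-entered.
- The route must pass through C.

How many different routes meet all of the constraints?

A right/down-only route from A to R makes exactly 3 down-moves and 3 right-moves in some order.
With no other constraints that would be C(6,3) = 20 routes.
Split at C and multiply the segment counts: A→C: 1; C→R: 4; product = 4.
That gives 4 routes.

4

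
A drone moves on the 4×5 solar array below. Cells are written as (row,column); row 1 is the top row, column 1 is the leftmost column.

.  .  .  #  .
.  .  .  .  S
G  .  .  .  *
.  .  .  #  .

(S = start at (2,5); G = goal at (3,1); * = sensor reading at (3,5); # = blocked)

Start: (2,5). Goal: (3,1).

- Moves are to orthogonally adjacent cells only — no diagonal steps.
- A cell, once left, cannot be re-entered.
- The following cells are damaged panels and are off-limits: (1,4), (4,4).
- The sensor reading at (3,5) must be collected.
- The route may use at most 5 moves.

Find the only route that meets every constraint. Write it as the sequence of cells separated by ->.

(2,5) -> (3,5) -> (3,4) -> (3,3) -> (3,2) -> (3,1)

The 5-move cap with required stops at (3,5) leaves no slack for detours.
Route from (2,5): down 1 to (3,5), left 4 to (3,1) — 5 moves in all.
Check: all required cells visited; 5 ≤ 5 moves.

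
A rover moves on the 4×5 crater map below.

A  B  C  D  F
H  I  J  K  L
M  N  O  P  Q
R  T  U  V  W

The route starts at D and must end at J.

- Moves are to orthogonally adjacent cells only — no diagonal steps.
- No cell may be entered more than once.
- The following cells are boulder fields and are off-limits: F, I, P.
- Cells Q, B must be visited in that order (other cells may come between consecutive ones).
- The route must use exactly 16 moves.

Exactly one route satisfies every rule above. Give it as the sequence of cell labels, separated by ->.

D -> K -> L -> Q -> W -> V -> U -> O -> N -> T -> R -> M -> H -> A -> B -> C -> J

The waypoints must appear in the order Q, B, with no cell reused.
Route from D: down to K, right to L, 2× down (reaching W), 2× left (reaching U), up to O, left to N, down to T, left to R, 3× up (reaching A), 2× right (reaching C), down to J — 16 moves in all.
Check: order respected (Q at step 3, B at step 14); 16 moves as required.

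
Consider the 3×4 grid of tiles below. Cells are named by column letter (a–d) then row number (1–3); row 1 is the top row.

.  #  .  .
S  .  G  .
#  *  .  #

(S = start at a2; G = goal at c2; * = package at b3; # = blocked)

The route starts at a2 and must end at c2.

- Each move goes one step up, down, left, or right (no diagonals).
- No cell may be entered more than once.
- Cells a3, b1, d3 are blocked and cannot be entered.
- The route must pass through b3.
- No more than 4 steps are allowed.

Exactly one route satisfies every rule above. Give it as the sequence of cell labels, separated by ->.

a2 -> b2 -> b3 -> c3 -> c2

The 4-move cap with required stops at b3 leaves no slack for detours.
Route from a2: right to b2, down to b3, right to c3, up to c2 — 4 moves in all.
Check: all required cells visited; 4 ≤ 4 moves.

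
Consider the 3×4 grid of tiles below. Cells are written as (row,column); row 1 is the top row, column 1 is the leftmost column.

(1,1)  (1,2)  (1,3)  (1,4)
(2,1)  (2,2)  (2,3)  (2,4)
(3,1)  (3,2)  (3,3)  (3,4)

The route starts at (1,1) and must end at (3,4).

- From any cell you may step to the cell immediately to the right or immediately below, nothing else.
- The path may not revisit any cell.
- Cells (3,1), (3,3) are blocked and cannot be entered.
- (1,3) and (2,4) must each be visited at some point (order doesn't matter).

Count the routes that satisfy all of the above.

A right/down-only route from (1,1) to (3,4) makes exactly 2 down-moves and 3 right-moves in some order.
With no other constraints that would be C(5,2) = 10 routes.
A monotone route can only reach the required cells in the order (1,3), (2,4), so split there and multiply the segment counts (each segment already excludes blocked cells): (1,1)→(1,3): 1; (1,3)→(2,4): 2; (2,4)→(3,4): 1; product = 2.
That gives 2 routes.

2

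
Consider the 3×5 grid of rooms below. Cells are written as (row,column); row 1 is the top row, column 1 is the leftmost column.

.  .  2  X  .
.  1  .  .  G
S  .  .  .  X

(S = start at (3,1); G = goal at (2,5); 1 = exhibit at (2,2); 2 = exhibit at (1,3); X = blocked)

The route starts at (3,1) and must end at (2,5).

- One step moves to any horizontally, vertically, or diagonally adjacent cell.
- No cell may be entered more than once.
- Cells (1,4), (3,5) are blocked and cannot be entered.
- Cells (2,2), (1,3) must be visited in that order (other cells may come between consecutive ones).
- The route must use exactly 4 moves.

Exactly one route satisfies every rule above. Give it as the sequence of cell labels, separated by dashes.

The waypoints must appear in the order (2,2), (1,3), with no cell reused.
Route from (3,1): up-right 2 to (1,3), down-right 1 to (2,4), right 1 to (2,5) — 4 moves in all.
Check: order respected (1 at step 1, 2 at step 2); 4 moves as required.

(3,1) - (2,2) - (1,3) - (2,4) - (2,5)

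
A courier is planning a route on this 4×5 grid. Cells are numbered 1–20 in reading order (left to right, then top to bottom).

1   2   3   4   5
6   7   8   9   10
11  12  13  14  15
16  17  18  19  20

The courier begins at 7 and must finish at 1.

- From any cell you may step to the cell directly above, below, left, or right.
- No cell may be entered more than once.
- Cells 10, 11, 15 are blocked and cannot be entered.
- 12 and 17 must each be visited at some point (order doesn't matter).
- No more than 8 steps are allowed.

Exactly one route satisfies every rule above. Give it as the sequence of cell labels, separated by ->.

7 -> 12 -> 17 -> 18 -> 13 -> 8 -> 3 -> 2 -> 1

Any route must reach 12 and 17 and still end at 1 within 8 moves, so the order of the required stops is forced.
Route from 7: 2× down (reaching 17), right to 18, 3× up (reaching 3), 2× left (reaching 1) — 8 moves in all.
Check: all required cells visited; 8 ≤ 8 moves.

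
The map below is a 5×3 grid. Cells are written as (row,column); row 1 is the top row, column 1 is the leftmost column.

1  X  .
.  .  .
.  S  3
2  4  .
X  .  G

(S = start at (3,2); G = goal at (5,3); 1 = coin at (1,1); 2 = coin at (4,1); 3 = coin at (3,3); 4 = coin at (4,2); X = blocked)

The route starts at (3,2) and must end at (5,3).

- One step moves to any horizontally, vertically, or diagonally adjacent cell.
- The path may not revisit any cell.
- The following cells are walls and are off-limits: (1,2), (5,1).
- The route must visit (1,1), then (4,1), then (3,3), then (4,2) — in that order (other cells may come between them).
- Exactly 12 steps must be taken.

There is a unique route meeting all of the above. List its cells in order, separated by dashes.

The waypoints must appear in the order (1,1), (4,1), (3,3), (4,2), with no cell reused.
Route from (3,2): up-right to (2,3), up to (1,3), down-left to (2,2), up-left to (1,1), 3× down (reaching (4,1)), down-right to (5,2), up-right to (4,3), up to (3,3), down-left to (4,2), down-right to (5,3) — 12 moves in all.
Check: order respected (1 at step 4, 2 at step 7, 3 at step 10, 4 at step 11); 12 moves as required.

(3,2) - (2,3) - (1,3) - (2,2) - (1,1) - (2,1) - (3,1) - (4,1) - (5,2) - (4,3) - (3,3) - (4,2) - (5,3)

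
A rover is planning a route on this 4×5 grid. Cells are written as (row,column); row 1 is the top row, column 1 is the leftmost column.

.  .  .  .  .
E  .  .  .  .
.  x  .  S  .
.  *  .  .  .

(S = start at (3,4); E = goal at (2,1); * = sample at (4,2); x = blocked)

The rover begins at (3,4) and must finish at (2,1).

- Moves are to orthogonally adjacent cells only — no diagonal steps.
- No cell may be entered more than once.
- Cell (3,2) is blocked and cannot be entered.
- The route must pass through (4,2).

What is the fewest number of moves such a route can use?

Any route passes through (4,2) somewhere between (3,4) and (2,1). Summing Manhattan distances along the two legs ((3,4) → (4,2) → (2,1)) gives a lower bound of 3 + 3 = 6 moves.
A route of 6 moves achieves this: (3,4) → (4,4) → (4,3) → (4,2) → (4,1) → (3,1) → (2,1).
Since 6 matches the lower bound, it is optimal.

6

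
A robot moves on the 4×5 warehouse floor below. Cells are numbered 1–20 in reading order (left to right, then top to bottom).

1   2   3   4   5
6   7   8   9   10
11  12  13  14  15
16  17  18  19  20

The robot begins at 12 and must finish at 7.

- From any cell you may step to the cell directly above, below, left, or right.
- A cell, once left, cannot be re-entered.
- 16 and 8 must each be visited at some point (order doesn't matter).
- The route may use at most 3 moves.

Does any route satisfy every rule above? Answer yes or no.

Even ignoring the no-revisit rule, getting from 12 to 7, taking the cheapest ordering 12 → 16 → 8 → 7 needs at least 2 + 4 + 1 = 7 moves (Manhattan distance per leg), which exceeds the 3-move limit.

no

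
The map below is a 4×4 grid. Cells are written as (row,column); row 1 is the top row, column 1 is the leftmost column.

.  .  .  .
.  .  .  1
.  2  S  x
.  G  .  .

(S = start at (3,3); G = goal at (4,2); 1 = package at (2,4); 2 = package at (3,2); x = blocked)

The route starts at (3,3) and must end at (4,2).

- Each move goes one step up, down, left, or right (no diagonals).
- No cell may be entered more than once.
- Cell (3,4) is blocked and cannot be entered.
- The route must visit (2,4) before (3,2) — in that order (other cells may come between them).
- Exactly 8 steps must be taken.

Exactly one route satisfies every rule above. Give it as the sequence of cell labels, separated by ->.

(3,3) -> (2,3) -> (2,4) -> (1,4) -> (1,3) -> (1,2) -> (2,2) -> (3,2) -> (4,2)

The waypoints must appear in the order (2,4), (3,2), with no cell reused.
Route from (3,3): up to (2,3), right to (2,4), up to (1,4), 2× left (reaching (1,2)), 3× down (reaching (4,2)) — 8 moves in all.
Check: order respected (1 at step 2, 2 at step 7); 8 moves as required.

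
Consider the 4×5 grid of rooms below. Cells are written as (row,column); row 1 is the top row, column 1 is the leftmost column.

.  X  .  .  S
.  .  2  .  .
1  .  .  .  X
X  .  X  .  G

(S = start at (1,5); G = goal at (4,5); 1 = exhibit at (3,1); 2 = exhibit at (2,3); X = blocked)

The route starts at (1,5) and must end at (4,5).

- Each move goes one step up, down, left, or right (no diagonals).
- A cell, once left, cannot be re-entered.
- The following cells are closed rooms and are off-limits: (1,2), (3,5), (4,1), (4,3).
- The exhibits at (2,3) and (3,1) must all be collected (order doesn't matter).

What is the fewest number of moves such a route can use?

11

Any route passes through (2,3) and (3,1) in some order between (1,5) and (4,5). Summing Manhattan distances along each leg and taking the cheapest ordering ((1,5) → (2,3) → (3,1) → (4,5)) gives a lower bound of 3 + 3 + 5 = 11 moves.
A route of 11 moves achieves this: (1,5) → (2,5) → (2,4) → (2,3) → (2,2) → (2,1) → (3,1) → (3,2) → (3,3) → (3,4) → (4,4) → (4,5).
Since 11 matches the lower bound, it is optimal.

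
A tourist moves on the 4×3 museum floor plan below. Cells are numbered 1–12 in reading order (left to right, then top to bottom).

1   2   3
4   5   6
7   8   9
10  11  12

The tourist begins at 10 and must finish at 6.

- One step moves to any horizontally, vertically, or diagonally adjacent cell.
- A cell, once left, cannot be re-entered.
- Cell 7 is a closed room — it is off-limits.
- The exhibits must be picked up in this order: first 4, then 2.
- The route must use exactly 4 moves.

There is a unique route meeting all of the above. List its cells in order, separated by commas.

10, 8, 4, 2, 6

The waypoints must appear in the order 4, 2, with no cell reused.
Route from 10: up-right to 8, up-left to 4, up-right to 2, down-right to 6 — 4 moves in all.
Check: order respected (4 at step 2, 2 at step 3); 4 moves as required.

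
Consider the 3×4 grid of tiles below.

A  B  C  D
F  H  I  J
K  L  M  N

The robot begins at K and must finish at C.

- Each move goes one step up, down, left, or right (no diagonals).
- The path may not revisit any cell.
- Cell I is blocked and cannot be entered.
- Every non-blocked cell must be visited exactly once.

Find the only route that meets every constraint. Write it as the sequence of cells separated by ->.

Need to visit all 11 open cells exactly once, starting at K and ending at C.
Cell M has only two open neighbours (L and N), so the path must pass straight through it: one of those is the cell it's entered from and the other is where it exits.
Route from K: 2× up (reaching A), right to B, 2× down (reaching L), 2× right (reaching N), 2× up (reaching D), left to C — 10 moves in all.
Check: all 11 open cells covered.

K -> F -> A -> B -> H -> L -> M -> N -> J -> D -> C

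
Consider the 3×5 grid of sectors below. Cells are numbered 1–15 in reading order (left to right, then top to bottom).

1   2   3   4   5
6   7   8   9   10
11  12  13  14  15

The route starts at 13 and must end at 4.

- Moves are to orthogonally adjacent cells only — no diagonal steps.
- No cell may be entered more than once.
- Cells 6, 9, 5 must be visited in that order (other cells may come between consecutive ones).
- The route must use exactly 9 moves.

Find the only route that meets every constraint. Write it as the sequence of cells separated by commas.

The waypoints must appear in the order 6, 9, 5, with no cell reused.
Route from 13: 2× left (reaching 11), up to 6, 4× right (reaching 10), up to 5, left to 4 — 9 moves in all.
Check: order respected (6 at step 3, 9 at step 6, 5 at step 8); 9 moves as required.

13, 12, 11, 6, 7, 8, 9, 10, 5, 4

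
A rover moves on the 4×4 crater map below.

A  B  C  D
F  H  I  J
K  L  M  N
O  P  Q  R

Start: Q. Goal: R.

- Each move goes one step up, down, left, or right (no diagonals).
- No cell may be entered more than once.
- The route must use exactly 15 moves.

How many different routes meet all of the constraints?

Need simple routes of exactly 15 moves from Q to R (Manhattan distance 1, so 7 moves are spent on a detour and 7 undoing it).
Enumerating: Q M I H L P O K F A B C D J N R | Q M L P O K F A B H I C D J N R | Q P O K F A B H L M I C D J N R | Q P O K F A B C D J I H L M N R | Q P O K L H F A B C D J I M N R | Q P O K L M I H F A B C D J N R.
That gives 6 routes.

6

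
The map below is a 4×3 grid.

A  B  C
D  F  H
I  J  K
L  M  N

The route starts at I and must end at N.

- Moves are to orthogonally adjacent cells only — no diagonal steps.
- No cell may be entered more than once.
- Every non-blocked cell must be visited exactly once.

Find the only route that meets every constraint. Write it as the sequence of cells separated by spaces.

I L M J F D A B C H K N

Need to visit all 12 open cells exactly once, starting at I and ending at N.
Route from I: down 1 to L, right 1 to M, up 2 to F, left 1 to D, up 1 to A, right 2 to C, down 3 to N — 11 moves in all.
Check: all 12 open cells covered.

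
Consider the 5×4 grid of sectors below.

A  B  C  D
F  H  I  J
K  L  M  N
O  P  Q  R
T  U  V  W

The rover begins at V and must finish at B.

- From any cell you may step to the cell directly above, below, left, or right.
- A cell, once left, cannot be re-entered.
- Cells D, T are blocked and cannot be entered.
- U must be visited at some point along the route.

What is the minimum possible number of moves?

Any route passes through U somewhere between V and B. Summing Manhattan distances along the two legs (V → U → B) gives a lower bound of 1 + 4 = 5 moves.
A route of 5 moves achieves this: V → U → P → L → H → B.
Since 5 matches the lower bound, it is optimal.

5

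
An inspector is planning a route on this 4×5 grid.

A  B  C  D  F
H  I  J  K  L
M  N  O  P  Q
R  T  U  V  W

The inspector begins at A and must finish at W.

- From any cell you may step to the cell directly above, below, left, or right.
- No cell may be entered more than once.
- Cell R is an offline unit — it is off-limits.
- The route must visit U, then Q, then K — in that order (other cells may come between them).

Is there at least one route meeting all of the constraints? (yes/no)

Ignoring the required order, 187 revisit-free routes from A to W pass through all of U, Q, and K; the waypoint orders that occur are U → K → Q (124); K → Q → U (32); K → U → Q (22); Q → K → U (9) — never U → Q → K.

no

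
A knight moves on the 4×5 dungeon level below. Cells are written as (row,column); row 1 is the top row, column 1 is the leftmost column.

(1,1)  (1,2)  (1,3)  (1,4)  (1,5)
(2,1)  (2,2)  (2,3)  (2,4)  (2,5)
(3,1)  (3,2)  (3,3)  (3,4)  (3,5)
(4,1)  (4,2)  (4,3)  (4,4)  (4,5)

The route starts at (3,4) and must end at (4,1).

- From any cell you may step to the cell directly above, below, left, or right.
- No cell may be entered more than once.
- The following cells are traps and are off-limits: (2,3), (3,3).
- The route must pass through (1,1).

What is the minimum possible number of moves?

8

Any route passes through (1,1) somewhere between (3,4) and (4,1). Summing Manhattan distances along the two legs ((3,4) → (1,1) → (4,1)) gives a lower bound of 5 + 3 = 8 moves.
A route of 8 moves achieves this: (3,4) → (2,4) → (1,4) → (1,3) → (1,2) → (1,1) → (2,1) → (3,1) → (4,1).
Since 8 matches the lower bound, it is optimal.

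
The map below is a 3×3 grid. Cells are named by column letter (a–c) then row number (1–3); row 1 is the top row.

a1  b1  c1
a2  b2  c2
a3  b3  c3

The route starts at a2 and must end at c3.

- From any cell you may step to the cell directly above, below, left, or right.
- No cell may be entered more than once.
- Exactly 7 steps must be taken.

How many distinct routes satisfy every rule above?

Need simple routes of exactly 7 moves from a2 to c3 (Manhattan distance 3, so 2 moves are spent on a detour and 2 undoing it).
Enumerating: a2 a1 b1 c1 c2 b2 b3 c3 | a2 a3 b3 b2 b1 c1 c2 c3.
That gives 2 routes.

2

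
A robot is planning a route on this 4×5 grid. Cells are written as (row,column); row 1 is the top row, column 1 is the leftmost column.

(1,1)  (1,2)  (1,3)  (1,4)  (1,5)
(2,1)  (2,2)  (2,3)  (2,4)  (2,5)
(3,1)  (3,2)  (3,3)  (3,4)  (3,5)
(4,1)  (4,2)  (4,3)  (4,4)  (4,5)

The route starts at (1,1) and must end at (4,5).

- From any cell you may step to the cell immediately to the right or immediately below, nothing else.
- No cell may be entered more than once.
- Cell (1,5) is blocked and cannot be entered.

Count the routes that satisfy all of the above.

34

A right/down-only route from (1,1) to (4,5) makes exactly 3 down-moves and 4 right-moves in some order.
With no other constraints that would be C(7,3) = 35 routes.
Subtract routes through each blocked cell (inclusion–exclusion for overlaps): − through (1,5): 1 → 34.
That gives 34 routes.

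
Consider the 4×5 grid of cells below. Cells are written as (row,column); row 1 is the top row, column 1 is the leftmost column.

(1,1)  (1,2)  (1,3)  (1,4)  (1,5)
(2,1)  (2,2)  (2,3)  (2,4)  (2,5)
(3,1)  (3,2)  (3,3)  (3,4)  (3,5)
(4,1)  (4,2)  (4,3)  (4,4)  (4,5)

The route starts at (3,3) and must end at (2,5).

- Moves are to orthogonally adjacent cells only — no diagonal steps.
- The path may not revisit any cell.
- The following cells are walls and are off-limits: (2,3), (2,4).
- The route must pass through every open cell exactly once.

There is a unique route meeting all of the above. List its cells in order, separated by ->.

(3,3) -> (3,4) -> (3,5) -> (4,5) -> (4,4) -> (4,3) -> (4,2) -> (4,1) -> (3,1) -> (3,2) -> (2,2) -> (2,1) -> (1,1) -> (1,2) -> (1,3) -> (1,4) -> (1,5) -> (2,5)

Need to visit all 18 open cells exactly once, starting at (3,3) and ending at (2,5).
Route from (3,3): 2× right (reaching (3,5)), down to (4,5), 4× left (reaching (4,1)), up to (3,1), right to (3,2), up to (2,2), left to (2,1), up to (1,1), 4× right (reaching (1,5)), down to (2,5) — 17 moves in all.
Check: all 18 open cells covered.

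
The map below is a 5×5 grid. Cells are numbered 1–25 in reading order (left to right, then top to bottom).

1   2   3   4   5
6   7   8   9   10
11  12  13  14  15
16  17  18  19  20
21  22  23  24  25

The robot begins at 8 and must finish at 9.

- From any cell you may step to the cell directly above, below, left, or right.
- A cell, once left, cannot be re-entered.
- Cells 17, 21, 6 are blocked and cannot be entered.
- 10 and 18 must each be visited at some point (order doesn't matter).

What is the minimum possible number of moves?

Any route passes through 10 and 18 in some order between 8 and 9. Summing Manhattan distances along each leg and taking the cheapest ordering (8 → 18 → 10 → 9) gives a lower bound of 2 + 4 + 1 = 7 moves.
A route of 7 moves achieves this: 8 → 13 → 18 → 19 → 14 → 15 → 10 → 9.
Since 7 matches the lower bound, it is optimal.

7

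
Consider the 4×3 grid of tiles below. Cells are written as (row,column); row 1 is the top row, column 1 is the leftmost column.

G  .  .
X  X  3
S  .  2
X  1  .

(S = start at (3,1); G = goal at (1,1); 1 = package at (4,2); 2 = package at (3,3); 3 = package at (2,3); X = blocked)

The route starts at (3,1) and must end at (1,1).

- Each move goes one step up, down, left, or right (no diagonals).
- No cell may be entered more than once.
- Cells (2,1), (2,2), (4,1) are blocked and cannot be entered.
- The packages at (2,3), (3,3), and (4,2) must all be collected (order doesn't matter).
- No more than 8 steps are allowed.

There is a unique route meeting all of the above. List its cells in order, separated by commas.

Any route must reach (2,3), (3,3), and (4,2) and still end at (1,1) within 8 moves, so the order of the required stops is forced.
Route from (3,1): right to (3,2), down to (4,2), right to (4,3), 3× up (reaching (1,3)), 2× left (reaching (1,1)) — 8 moves in all.
Check: all required cells visited; 8 ≤ 8 moves.

(3,1), (3,2), (4,2), (4,3), (3,3), (2,3), (1,3), (1,2), (1,1)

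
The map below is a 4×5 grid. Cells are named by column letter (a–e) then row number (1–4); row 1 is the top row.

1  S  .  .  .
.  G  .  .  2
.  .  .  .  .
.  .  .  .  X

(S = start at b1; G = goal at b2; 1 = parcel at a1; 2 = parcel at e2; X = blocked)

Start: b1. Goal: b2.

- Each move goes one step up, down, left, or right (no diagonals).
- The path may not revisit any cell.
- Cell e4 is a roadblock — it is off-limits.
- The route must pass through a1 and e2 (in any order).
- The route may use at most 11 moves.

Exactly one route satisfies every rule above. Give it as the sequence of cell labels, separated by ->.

b1 -> a1 -> a2 -> a3 -> b3 -> c3 -> d3 -> e3 -> e2 -> d2 -> c2 -> b2

The budget equals the shortest possible length, so every move has to be on a shortest route through the required cells.
Route from b1: left to a1, 2× down (reaching a3), 4× right (reaching e3), up to e2, 3× left (reaching b2) — 11 moves in all.
Check: all required cells visited; 11 ≤ 11 moves.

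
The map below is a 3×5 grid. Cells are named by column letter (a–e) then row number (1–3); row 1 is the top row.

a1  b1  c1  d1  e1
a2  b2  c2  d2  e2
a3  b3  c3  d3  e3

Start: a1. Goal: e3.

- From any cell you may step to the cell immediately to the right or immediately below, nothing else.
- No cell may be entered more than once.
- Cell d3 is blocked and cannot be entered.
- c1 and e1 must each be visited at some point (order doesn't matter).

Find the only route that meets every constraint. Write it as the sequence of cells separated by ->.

Moves only go right or down, so the column and row indices never decrease.
Route from a1: right 4 to e1, down 2 to e3 — 6 moves in all.
Check: all required cells visited.

a1 -> b1 -> c1 -> d1 -> e1 -> e2 -> e3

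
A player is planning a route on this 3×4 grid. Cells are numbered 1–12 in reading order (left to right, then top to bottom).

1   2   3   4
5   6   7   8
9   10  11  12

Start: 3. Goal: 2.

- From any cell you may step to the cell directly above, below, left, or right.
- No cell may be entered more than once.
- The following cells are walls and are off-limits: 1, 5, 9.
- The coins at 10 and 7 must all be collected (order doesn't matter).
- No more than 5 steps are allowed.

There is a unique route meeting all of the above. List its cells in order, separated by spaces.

The budget equals the shortest possible length, so every move has to be on a shortest route through the required cells.
Route from 3: 2× down (reaching 11), left to 10, 2× up (reaching 2) — 5 moves in all.
Check: all required cells visited; 5 ≤ 5 moves.

3 7 11 10 6 2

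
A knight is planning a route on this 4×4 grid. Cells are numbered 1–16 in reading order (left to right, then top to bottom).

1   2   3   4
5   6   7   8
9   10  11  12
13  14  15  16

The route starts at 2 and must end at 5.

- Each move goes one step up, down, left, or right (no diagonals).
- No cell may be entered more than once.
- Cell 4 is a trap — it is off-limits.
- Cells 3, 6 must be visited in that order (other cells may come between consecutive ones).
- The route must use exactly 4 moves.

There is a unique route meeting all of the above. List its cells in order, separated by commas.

The waypoints must appear in the order 3, 6, with no cell reused.
Route from 2: right 1 to 3, down 1 to 7, left 2 to 5 — 4 moves in all.
Check: order respected (3 at step 1, 6 at step 3); 4 moves as required.

2, 3, 7, 6, 5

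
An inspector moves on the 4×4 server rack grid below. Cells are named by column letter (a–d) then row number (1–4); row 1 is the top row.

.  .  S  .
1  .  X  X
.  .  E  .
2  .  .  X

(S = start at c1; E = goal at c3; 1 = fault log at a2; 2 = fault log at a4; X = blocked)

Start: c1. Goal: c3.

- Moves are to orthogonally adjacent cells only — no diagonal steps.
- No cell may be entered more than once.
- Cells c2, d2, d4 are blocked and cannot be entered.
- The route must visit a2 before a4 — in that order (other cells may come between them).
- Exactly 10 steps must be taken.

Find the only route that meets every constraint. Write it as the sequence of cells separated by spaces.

The waypoints must appear in the order a2, a4, with no cell reused.
Route from c1: 2× left (reaching a1), down to a2, right to b2, down to b3, left to a3, down to a4, 2× right (reaching c4), up to c3 — 10 moves in all.
Check: order respected (1 at step 3, 2 at step 7); 10 moves as required.

c1 b1 a1 a2 b2 b3 a3 a4 b4 c4 c3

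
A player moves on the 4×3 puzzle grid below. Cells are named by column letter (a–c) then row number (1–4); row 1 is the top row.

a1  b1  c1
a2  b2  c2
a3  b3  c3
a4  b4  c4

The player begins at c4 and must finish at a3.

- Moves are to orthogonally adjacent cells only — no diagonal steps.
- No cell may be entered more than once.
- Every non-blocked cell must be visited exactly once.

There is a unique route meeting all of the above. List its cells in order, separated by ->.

c4 -> c3 -> c2 -> c1 -> b1 -> a1 -> a2 -> b2 -> b3 -> b4 -> a4 -> a3

Need to visit all 12 open cells exactly once, starting at c4 and ending at a3.
Route from c4: up 3 to c1, left 2 to a1, down 1 to a2, right 1 to b2, down 2 to b4, left 1 to a4, up 1 to a3 — 11 moves in all.
Check: all 12 open cells covered.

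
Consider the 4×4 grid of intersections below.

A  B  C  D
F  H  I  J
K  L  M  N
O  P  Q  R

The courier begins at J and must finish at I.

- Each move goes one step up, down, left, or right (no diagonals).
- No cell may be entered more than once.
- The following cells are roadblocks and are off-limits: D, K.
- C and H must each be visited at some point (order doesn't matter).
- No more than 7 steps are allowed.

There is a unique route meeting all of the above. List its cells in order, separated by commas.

J, N, M, L, H, B, C, I

The 7-move cap with required stops at C, H leaves no slack for detours.
Route from J: down 1 to N, left 2 to L, up 2 to B, right 1 to C, down 1 to I — 7 moves in all.
Check: all required cells visited; 7 ≤ 7 moves.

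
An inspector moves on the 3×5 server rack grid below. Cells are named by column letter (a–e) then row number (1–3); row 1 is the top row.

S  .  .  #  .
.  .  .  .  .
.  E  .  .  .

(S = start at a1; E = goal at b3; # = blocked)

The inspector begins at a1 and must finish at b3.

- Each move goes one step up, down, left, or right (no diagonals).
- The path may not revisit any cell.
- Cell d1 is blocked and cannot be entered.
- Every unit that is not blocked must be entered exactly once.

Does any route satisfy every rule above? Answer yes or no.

Cell e1 has only one open neighbour but is neither the start nor the goal, so a Hamiltonian route would have to both enter and leave it through the same neighbour — impossible without revisiting.

no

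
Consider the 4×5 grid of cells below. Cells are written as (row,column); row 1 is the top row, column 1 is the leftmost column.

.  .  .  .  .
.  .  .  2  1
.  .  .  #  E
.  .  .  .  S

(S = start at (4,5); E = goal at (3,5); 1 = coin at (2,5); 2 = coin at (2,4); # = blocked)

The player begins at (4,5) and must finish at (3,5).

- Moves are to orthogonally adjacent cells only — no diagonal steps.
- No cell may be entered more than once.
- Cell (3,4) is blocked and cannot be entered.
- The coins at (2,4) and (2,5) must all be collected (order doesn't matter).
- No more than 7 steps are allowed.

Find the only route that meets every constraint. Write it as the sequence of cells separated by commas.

(4,5), (4,4), (4,3), (3,3), (2,3), (2,4), (2,5), (3,5)

Any route must reach (2,4) and (2,5) and still end at (3,5) within 7 moves, so the order of the required stops is forced.
Route from (4,5): left 2 to (4,3), up 2 to (2,3), right 2 to (2,5), down 1 to (3,5) — 7 moves in all.
Check: all required cells visited; 7 ≤ 7 moves.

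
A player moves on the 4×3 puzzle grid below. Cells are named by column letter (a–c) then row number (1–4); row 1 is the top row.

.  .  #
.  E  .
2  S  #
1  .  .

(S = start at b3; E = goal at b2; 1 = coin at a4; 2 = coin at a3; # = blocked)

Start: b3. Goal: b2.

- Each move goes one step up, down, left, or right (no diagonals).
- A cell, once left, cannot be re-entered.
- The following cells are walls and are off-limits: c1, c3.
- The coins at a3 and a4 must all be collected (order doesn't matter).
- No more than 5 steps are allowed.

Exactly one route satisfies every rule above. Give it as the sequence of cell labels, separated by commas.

b3, b4, a4, a3, a2, b2

The 5-move cap with required stops at a3, a4 leaves no slack for detours.
Route from b3: down 1 to b4, left 1 to a4, up 2 to a2, right 1 to b2 — 5 moves in all.
Check: all required cells visited; 5 ≤ 5 moves.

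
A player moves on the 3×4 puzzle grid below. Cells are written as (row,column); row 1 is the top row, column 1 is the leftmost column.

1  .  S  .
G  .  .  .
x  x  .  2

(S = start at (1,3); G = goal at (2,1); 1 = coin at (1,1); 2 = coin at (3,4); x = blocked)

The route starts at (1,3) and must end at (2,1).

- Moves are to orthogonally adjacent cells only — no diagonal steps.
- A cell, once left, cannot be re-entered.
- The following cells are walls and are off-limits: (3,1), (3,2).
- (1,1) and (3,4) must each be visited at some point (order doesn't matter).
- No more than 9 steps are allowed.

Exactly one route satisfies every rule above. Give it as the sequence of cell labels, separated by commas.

(1,3), (1,4), (2,4), (3,4), (3,3), (2,3), (2,2), (1,2), (1,1), (2,1)

The budget equals the shortest possible length, so every move has to be on a shortest route through the required cells.
Route from (1,3): right 1 to (1,4), down 2 to (3,4), left 1 to (3,3), up 1 to (2,3), left 1 to (2,2), up 1 to (1,2), left 1 to (1,1), down 1 to (2,1) — 9 moves in all.
Check: all required cells visited; 9 ≤ 9 moves.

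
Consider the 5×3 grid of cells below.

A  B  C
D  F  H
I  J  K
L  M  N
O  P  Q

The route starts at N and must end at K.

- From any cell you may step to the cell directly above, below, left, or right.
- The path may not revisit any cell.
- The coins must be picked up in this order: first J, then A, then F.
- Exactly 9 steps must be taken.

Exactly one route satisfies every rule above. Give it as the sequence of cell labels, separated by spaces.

The waypoints must appear in the order J, A, F, with no cell reused.
Route from N: left 1 to M, up 1 to J, left 1 to I, up 2 to A, right 1 to B, down 1 to F, right 1 to H, down 1 to K — 9 moves in all.
Check: order respected (J at step 2, A at step 5, F at step 7); 9 moves as required.

N M J I D A B F H K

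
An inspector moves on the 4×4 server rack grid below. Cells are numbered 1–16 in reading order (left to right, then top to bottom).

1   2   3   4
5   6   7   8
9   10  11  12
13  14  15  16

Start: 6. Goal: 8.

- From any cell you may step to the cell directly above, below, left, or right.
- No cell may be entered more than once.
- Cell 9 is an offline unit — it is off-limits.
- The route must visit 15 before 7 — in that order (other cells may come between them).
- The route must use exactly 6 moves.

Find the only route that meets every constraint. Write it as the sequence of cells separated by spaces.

6 10 14 15 11 7 8

The waypoints must appear in the order 15, 7, with no cell reused.
Route from 6: down 2 to 14, right 1 to 15, up 2 to 7, right 1 to 8 — 6 moves in all.
Check: order respected (15 at step 3, 7 at step 5); 6 moves as required.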